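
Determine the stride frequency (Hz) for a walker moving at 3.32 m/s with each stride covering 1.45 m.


f = v / stride_length
f = 3.32 / 1.45
f = 2.2897


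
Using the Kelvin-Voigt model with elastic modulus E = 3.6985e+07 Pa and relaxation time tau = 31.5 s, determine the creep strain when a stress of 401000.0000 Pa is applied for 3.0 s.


epsilon(t) = (sigma/E) * (1 - exp(-t/tau))
sigma/E = 401000.0000 / 3.6985e+07 = 0.0108
exp(-t/tau) = exp(-3.0 / 31.5) = 0.9092
epsilon = 0.0108 * (1 - 0.9092)
epsilon = 9.8495e-04


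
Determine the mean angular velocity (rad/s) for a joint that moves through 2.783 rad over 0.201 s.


omega = delta_theta / delta_t
omega = 2.783 / 0.201
omega = 13.8458


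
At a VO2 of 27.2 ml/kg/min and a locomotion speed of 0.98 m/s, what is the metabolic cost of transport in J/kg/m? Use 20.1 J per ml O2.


Power per kg = VO2 * 20.1 / 60
Power per kg = 27.2 * 20.1 / 60 = 9.1120 W/kg
Cost = power_per_kg / speed
Cost = 9.1120 / 0.98
Cost = 9.2980


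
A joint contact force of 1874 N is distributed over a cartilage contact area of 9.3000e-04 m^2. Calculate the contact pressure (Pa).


P = F / A
P = 1874 / 9.3000e-04
P = 2.0151e+06


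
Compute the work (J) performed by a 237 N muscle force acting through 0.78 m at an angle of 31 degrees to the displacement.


W = F * d * cos(theta)
theta = 31 deg = 0.5411 rad
cos(theta) = 0.8572
W = 237 * 0.78 * 0.8572
W = 158.4559


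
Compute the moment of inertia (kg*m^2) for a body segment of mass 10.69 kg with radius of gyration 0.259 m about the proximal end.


I = m * k^2
I = 10.69 * 0.259^2
k^2 = 0.0671
I = 0.7171


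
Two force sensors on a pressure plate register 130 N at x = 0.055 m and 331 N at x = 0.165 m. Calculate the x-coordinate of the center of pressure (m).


COP_x = (F1*x1 + F2*x2) / (F1 + F2)
COP_x = (130*0.055 + 331*0.165) / (130 + 331)
Numerator = 61.7650
Denominator = 461
COP_x = 0.1340


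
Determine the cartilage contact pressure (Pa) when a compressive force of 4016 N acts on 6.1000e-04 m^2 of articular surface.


P = F / A
P = 4016 / 6.1000e-04
P = 6.5836e+06


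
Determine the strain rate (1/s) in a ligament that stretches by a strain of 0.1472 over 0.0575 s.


strain_rate = delta_strain / delta_t
strain_rate = 0.1472 / 0.0575
strain_rate = 2.5600


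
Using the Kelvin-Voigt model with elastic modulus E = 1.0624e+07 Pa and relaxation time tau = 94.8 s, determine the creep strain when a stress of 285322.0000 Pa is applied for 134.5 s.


epsilon(t) = (sigma/E) * (1 - exp(-t/tau))
sigma/E = 285322.0000 / 1.0624e+07 = 0.0269
exp(-t/tau) = exp(-134.5 / 94.8) = 0.2420
epsilon = 0.0269 * (1 - 0.2420)
epsilon = 0.0204


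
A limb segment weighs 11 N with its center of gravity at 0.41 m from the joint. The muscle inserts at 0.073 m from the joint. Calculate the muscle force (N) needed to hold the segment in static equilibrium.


F_muscle = W * d_load / d_muscle
F_muscle = 11 * 0.41 / 0.073
Numerator = 4.5100
F_muscle = 61.7808


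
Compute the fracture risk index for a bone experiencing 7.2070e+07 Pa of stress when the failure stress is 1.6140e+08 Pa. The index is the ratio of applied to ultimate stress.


FRI = applied / ultimate
FRI = 7.2070e+07 / 1.6140e+08
FRI = 0.4465


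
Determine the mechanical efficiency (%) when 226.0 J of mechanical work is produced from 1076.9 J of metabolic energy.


eta = (W_mech / E_meta) * 100
eta = (226.0 / 1076.9) * 100
ratio = 0.2099
eta = 20.9862


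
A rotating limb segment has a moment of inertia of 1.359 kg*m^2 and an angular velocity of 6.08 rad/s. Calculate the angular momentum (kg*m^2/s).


L = I * omega
L = 1.359 * 6.08
L = 8.2627


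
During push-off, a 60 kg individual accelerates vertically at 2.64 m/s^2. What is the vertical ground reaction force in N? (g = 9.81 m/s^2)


GRF = m * (g + a)
GRF = 60 * (9.81 + 2.64)
GRF = 60 * 12.4500
GRF = 747.0000


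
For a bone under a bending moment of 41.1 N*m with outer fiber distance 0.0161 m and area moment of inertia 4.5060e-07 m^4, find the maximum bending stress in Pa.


sigma = M * c / I
sigma = 41.1 * 0.0161 / 4.5060e-07
M * c = 0.6617
sigma = 1.4685e+06


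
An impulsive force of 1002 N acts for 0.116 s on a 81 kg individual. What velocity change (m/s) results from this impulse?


J = F * dt = 1002 * 0.116 = 116.2320 N*s
delta_v = J / m
delta_v = 116.2320 / 81
delta_v = 1.4350


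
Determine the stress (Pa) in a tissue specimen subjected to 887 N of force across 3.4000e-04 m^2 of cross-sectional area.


stress = F / A
stress = 887 / 3.4000e-04
stress = 2.6088e+06


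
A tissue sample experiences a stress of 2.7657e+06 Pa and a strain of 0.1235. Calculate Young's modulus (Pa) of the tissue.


E = stress / strain
E = 2.7657e+06 / 0.1235
E = 2.2394e+07


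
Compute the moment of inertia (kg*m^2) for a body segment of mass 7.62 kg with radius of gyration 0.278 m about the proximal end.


I = m * k^2
I = 7.62 * 0.278^2
k^2 = 0.0773
I = 0.5889


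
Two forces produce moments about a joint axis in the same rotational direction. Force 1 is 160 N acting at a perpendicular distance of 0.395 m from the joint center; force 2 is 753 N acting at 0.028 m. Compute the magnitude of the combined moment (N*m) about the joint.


M = F1 * d1 + F2 * d2
M = 160 * 0.395 + 753 * 0.028
M = 63.2000 + 21.0840
M = 84.2840


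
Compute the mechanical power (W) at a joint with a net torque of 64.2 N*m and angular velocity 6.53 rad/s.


P = M * omega
P = 64.2 * 6.53
P = 419.2260


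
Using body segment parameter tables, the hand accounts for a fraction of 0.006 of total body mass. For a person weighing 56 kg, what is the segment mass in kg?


m_segment = body_mass * fraction
m_segment = 56 * 0.006
m_segment = 0.3360


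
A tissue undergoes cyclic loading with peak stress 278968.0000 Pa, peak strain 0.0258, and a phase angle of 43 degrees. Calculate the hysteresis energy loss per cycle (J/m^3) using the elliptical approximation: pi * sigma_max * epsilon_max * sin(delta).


E_loss = pi * sigma_max * epsilon_max * sin(delta)
delta = 43 deg = 0.7505 rad
sin(delta) = 0.6820
E_loss = pi * 278968.0000 * 0.0258 * 0.6820
E_loss = 15420.8140


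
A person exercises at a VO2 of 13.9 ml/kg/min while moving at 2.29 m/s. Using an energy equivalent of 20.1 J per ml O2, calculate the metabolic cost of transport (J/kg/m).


Power per kg = VO2 * 20.1 / 60
Power per kg = 13.9 * 20.1 / 60 = 4.6565 W/kg
Cost = power_per_kg / speed
Cost = 4.6565 / 2.29
Cost = 2.0334


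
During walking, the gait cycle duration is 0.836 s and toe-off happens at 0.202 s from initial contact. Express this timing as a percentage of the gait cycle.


pct = (event_time / cycle_time) * 100
pct = (0.202 / 0.836) * 100
ratio = 0.2416
pct = 24.1627


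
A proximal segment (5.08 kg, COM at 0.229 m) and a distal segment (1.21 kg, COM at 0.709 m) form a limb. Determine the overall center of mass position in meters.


COM = (m1*x1 + m2*x2) / (m1 + m2)
COM = (5.08*0.229 + 1.21*0.709) / (5.08 + 1.21)
Numerator = 2.0212
Denominator = 6.2900
COM = 0.3213


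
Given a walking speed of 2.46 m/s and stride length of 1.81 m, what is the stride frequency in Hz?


f = v / stride_length
f = 2.46 / 1.81
f = 1.3591


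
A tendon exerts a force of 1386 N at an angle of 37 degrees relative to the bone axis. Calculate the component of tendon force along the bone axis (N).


F_eff = F_tendon * cos(theta)
theta = 37 deg = 0.6458 rad
cos(theta) = 0.7986
F_eff = 1386 * 0.7986
F_eff = 1106.9088


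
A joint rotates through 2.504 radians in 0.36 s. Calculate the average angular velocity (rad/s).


omega = delta_theta / delta_t
omega = 2.504 / 0.36
omega = 6.9556


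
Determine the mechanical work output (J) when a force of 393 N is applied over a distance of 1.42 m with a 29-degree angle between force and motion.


W = F * d * cos(theta)
theta = 29 deg = 0.5061 rad
cos(theta) = 0.8746
W = 393 * 1.42 * 0.8746
W = 488.0903


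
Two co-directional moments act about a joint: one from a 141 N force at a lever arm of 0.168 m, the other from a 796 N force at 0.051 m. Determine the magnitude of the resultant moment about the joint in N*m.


M = F1 * d1 + F2 * d2
M = 141 * 0.168 + 796 * 0.051
M = 23.6880 + 40.5960
M = 64.2840


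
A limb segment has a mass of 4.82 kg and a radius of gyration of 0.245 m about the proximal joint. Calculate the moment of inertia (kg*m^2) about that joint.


I = m * k^2
I = 4.82 * 0.245^2
k^2 = 0.0600
I = 0.2893


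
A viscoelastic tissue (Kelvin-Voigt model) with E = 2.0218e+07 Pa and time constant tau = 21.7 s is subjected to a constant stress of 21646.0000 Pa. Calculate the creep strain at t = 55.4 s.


epsilon(t) = (sigma/E) * (1 - exp(-t/tau))
sigma/E = 21646.0000 / 2.0218e+07 = 0.0011
exp(-t/tau) = exp(-55.4 / 21.7) = 0.0778
epsilon = 0.0011 * (1 - 0.0778)
epsilon = 9.8728e-04


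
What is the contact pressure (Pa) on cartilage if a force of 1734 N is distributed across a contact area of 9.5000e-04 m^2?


P = F / A
P = 1734 / 9.5000e-04
P = 1.8253e+06


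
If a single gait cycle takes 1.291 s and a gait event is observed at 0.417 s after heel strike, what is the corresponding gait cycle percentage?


pct = (event_time / cycle_time) * 100
pct = (0.417 / 1.291) * 100
ratio = 0.3230
pct = 32.3005


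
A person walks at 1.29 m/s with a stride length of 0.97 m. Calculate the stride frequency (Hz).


f = v / stride_length
f = 1.29 / 0.97
f = 1.3299


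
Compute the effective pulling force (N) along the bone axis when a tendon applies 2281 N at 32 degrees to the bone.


F_eff = F_tendon * cos(theta)
theta = 32 deg = 0.5585 rad
cos(theta) = 0.8480
F_eff = 2281 * 0.8480
F_eff = 1934.3977


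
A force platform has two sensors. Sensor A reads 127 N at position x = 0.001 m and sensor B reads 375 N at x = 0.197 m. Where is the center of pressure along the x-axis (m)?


COP_x = (F1*x1 + F2*x2) / (F1 + F2)
COP_x = (127*0.001 + 375*0.197) / (127 + 375)
Numerator = 74.0020
Denominator = 502
COP_x = 0.1474


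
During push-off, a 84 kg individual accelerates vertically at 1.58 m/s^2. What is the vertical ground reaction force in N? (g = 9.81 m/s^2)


GRF = m * (g + a)
GRF = 84 * (9.81 + 1.58)
GRF = 84 * 11.3900
GRF = 956.7600


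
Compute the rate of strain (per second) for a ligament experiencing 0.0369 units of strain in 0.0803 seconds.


strain_rate = delta_strain / delta_t
strain_rate = 0.0369 / 0.0803
strain_rate = 0.4595


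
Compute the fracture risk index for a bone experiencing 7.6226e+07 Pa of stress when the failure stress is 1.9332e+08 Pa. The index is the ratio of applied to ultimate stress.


FRI = applied / ultimate
FRI = 7.6226e+07 / 1.9332e+08
FRI = 0.3943


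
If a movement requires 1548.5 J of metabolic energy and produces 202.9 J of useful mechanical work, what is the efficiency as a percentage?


eta = (W_mech / E_meta) * 100
eta = (202.9 / 1548.5) * 100
ratio = 0.1310
eta = 13.1030


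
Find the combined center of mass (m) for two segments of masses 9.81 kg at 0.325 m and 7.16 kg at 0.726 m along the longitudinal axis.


COM = (m1*x1 + m2*x2) / (m1 + m2)
COM = (9.81*0.325 + 7.16*0.726) / (9.81 + 7.16)
Numerator = 8.3864
Denominator = 16.9700
COM = 0.4942


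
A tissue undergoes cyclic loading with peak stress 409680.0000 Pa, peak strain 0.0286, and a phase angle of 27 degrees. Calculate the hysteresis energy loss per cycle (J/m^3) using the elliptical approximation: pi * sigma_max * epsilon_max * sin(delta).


E_loss = pi * sigma_max * epsilon_max * sin(delta)
delta = 27 deg = 0.4712 rad
sin(delta) = 0.4540
E_loss = pi * 409680.0000 * 0.0286 * 0.4540
E_loss = 16711.1922


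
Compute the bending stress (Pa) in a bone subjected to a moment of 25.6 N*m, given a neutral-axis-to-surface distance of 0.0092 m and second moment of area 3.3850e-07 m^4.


sigma = M * c / I
sigma = 25.6 * 0.0092 / 3.3850e-07
M * c = 0.2355
sigma = 695775.4801


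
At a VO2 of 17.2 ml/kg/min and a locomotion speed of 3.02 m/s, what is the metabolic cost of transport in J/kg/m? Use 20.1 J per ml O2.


Power per kg = VO2 * 20.1 / 60
Power per kg = 17.2 * 20.1 / 60 = 5.7620 W/kg
Cost = power_per_kg / speed
Cost = 5.7620 / 3.02
Cost = 1.9079


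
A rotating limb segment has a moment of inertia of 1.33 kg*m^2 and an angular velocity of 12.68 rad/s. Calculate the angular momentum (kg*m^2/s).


L = I * omega
L = 1.33 * 12.68
L = 16.8644


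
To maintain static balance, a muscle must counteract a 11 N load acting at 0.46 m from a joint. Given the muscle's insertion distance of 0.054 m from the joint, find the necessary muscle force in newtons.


F_muscle = W * d_load / d_muscle
F_muscle = 11 * 0.46 / 0.054
Numerator = 5.0600
F_muscle = 93.7037


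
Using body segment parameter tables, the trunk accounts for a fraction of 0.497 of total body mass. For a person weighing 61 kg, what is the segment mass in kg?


m_segment = body_mass * fraction
m_segment = 61 * 0.497
m_segment = 30.3170


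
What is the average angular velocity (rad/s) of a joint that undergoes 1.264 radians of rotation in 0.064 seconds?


omega = delta_theta / delta_t
omega = 1.264 / 0.064
omega = 19.7500


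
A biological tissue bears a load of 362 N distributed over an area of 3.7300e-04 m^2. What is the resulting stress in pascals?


stress = F / A
stress = 362 / 3.7300e-04
stress = 970509.3834


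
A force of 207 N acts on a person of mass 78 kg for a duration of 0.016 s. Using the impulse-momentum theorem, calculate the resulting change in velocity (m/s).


J = F * dt = 207 * 0.016 = 3.3120 N*s
delta_v = J / m
delta_v = 3.3120 / 78
delta_v = 0.0425


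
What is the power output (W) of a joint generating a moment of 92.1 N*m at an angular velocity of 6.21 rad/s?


P = M * omega
P = 92.1 * 6.21
P = 571.9410


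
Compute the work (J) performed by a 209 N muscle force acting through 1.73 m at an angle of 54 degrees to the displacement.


W = F * d * cos(theta)
theta = 54 deg = 0.9425 rad
cos(theta) = 0.5878
W = 209 * 1.73 * 0.5878
W = 212.5255


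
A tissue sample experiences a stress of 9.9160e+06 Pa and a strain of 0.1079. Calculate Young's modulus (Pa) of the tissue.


E = stress / strain
E = 9.9160e+06 / 0.1079
E = 9.1900e+07


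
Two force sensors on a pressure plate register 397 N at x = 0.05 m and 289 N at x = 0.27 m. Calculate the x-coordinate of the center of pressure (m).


COP_x = (F1*x1 + F2*x2) / (F1 + F2)
COP_x = (397*0.05 + 289*0.27) / (397 + 289)
Numerator = 97.8800
Denominator = 686
COP_x = 0.1427


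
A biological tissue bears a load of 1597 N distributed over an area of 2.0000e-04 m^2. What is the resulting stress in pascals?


stress = F / A
stress = 1597 / 2.0000e-04
stress = 7.9850e+06


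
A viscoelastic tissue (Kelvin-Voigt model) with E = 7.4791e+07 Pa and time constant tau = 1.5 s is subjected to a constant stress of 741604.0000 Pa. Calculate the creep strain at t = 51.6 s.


epsilon(t) = (sigma/E) * (1 - exp(-t/tau))
sigma/E = 741604.0000 / 7.4791e+07 = 0.0099
exp(-t/tau) = exp(-51.6 / 1.5) = 1.1489e-15
epsilon = 0.0099 * (1 - 1.1489e-15)
epsilon = 0.0099


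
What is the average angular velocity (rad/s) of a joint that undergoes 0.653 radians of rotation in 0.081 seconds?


omega = delta_theta / delta_t
omega = 0.653 / 0.081
omega = 8.0617


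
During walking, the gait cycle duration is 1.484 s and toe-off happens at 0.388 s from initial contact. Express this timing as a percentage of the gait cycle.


pct = (event_time / cycle_time) * 100
pct = (0.388 / 1.484) * 100
ratio = 0.2615
pct = 26.1456


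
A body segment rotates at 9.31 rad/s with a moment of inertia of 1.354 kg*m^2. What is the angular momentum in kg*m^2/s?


L = I * omega
L = 1.354 * 9.31
L = 12.6057


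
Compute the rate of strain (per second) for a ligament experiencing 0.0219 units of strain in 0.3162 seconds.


strain_rate = delta_strain / delta_t
strain_rate = 0.0219 / 0.3162
strain_rate = 0.0693


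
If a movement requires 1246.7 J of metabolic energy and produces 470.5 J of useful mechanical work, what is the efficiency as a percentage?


eta = (W_mech / E_meta) * 100
eta = (470.5 / 1246.7) * 100
ratio = 0.3774
eta = 37.7396


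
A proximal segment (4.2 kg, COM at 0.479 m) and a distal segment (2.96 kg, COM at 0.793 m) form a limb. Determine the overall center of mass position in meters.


COM = (m1*x1 + m2*x2) / (m1 + m2)
COM = (4.2*0.479 + 2.96*0.793) / (4.2 + 2.96)
Numerator = 4.3591
Denominator = 7.1600
COM = 0.6088


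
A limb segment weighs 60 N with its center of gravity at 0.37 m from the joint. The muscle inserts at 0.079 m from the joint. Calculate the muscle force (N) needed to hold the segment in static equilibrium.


F_muscle = W * d_load / d_muscle
F_muscle = 60 * 0.37 / 0.079
Numerator = 22.2000
F_muscle = 281.0127


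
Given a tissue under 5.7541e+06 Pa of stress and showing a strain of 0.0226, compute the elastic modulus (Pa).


E = stress / strain
E = 5.7541e+06 / 0.0226
E = 2.5461e+08


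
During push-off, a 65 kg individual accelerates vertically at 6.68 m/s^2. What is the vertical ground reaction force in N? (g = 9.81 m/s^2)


GRF = m * (g + a)
GRF = 65 * (9.81 + 6.68)
GRF = 65 * 16.4900
GRF = 1071.8500


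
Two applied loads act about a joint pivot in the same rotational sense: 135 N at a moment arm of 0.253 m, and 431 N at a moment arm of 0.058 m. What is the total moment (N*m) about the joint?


M = F1 * d1 + F2 * d2
M = 135 * 0.253 + 431 * 0.058
M = 34.1550 + 24.9980
M = 59.1530


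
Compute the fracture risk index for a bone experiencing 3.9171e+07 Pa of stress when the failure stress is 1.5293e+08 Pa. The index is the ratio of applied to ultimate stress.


FRI = applied / ultimate
FRI = 3.9171e+07 / 1.5293e+08
FRI = 0.2561


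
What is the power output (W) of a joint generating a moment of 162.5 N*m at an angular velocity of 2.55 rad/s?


P = M * omega
P = 162.5 * 2.55
P = 414.3750


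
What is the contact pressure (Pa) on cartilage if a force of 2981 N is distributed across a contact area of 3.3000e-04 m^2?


P = F / A
P = 2981 / 3.3000e-04
P = 9.0333e+06


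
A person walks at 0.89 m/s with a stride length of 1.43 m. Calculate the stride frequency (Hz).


f = v / stride_length
f = 0.89 / 1.43
f = 0.6224


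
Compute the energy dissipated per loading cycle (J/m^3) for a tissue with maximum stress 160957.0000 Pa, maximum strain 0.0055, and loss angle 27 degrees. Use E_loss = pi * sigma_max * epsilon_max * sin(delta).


E_loss = pi * sigma_max * epsilon_max * sin(delta)
delta = 27 deg = 0.4712 rad
sin(delta) = 0.4540
E_loss = pi * 160957.0000 * 0.0055 * 0.4540
E_loss = 1262.6099


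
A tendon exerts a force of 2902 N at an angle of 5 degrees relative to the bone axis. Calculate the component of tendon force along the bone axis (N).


F_eff = F_tendon * cos(theta)
theta = 5 deg = 0.0873 rad
cos(theta) = 0.9962
F_eff = 2902 * 0.9962
F_eff = 2890.9570


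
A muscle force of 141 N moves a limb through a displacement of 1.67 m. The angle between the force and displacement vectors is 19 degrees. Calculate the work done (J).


W = F * d * cos(theta)
theta = 19 deg = 0.3316 rad
cos(theta) = 0.9455
W = 141 * 1.67 * 0.9455
W = 222.6413


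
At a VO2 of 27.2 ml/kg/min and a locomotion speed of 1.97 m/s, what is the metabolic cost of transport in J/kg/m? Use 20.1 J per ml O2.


Power per kg = VO2 * 20.1 / 60
Power per kg = 27.2 * 20.1 / 60 = 9.1120 W/kg
Cost = power_per_kg / speed
Cost = 9.1120 / 1.97
Cost = 4.6254


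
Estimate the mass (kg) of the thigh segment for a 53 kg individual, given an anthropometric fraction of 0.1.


m_segment = body_mass * fraction
m_segment = 53 * 0.1
m_segment = 5.3000


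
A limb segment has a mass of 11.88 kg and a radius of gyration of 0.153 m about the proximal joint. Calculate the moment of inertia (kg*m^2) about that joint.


I = m * k^2
I = 11.88 * 0.153^2
k^2 = 0.0234
I = 0.2781


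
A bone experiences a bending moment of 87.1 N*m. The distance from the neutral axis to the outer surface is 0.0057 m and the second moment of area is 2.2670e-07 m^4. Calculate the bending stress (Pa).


sigma = M * c / I
sigma = 87.1 * 0.0057 / 2.2670e-07
M * c = 0.4965
sigma = 2.1900e+06


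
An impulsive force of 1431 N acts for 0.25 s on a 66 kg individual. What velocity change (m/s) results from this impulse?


J = F * dt = 1431 * 0.25 = 357.7500 N*s
delta_v = J / m
delta_v = 357.7500 / 66
delta_v = 5.4205


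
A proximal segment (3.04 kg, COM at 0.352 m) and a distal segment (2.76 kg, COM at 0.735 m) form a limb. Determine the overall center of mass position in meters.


COM = (m1*x1 + m2*x2) / (m1 + m2)
COM = (3.04*0.352 + 2.76*0.735) / (3.04 + 2.76)
Numerator = 3.0987
Denominator = 5.8000
COM = 0.5343


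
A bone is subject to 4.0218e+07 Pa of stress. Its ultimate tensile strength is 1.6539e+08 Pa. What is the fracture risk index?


FRI = applied / ultimate
FRI = 4.0218e+07 / 1.6539e+08
FRI = 0.2432


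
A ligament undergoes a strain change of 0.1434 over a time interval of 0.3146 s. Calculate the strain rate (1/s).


strain_rate = delta_strain / delta_t
strain_rate = 0.1434 / 0.3146
strain_rate = 0.4558


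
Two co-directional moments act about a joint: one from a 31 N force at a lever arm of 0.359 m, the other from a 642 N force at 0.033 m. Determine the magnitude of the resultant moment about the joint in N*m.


M = F1 * d1 + F2 * d2
M = 31 * 0.359 + 642 * 0.033
M = 11.1290 + 21.1860
M = 32.3150


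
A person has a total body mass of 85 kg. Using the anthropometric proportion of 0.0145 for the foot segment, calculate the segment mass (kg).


m_segment = body_mass * fraction
m_segment = 85 * 0.0145
m_segment = 1.2325


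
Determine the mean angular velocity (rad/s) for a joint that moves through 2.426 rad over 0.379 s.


omega = delta_theta / delta_t
omega = 2.426 / 0.379
omega = 6.4011


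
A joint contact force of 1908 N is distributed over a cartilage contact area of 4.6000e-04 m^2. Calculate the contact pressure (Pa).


P = F / A
P = 1908 / 4.6000e-04
P = 4.1478e+06


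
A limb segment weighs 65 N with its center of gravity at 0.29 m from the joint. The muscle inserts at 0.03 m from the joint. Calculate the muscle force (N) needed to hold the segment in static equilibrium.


F_muscle = W * d_load / d_muscle
F_muscle = 65 * 0.29 / 0.03
Numerator = 18.8500
F_muscle = 628.3333


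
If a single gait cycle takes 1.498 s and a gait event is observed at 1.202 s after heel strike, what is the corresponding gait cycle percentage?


pct = (event_time / cycle_time) * 100
pct = (1.202 / 1.498) * 100
ratio = 0.8024
pct = 80.2403


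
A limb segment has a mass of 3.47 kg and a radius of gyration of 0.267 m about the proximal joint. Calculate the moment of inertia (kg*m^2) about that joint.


I = m * k^2
I = 3.47 * 0.267^2
k^2 = 0.0713
I = 0.2474


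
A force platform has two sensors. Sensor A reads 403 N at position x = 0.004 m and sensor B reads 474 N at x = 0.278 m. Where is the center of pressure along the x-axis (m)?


COP_x = (F1*x1 + F2*x2) / (F1 + F2)
COP_x = (403*0.004 + 474*0.278) / (403 + 474)
Numerator = 133.3840
Denominator = 877
COP_x = 0.1521


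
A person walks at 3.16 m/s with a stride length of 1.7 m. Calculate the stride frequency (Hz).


f = v / stride_length
f = 3.16 / 1.7
f = 1.8588


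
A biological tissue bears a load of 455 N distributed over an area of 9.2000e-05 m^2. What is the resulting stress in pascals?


stress = F / A
stress = 455 / 9.2000e-05
stress = 4.9457e+06


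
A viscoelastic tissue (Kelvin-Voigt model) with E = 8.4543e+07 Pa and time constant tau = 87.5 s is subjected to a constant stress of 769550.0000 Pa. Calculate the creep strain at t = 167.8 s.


epsilon(t) = (sigma/E) * (1 - exp(-t/tau))
sigma/E = 769550.0000 / 8.4543e+07 = 0.0091
exp(-t/tau) = exp(-167.8 / 87.5) = 0.1469
epsilon = 0.0091 * (1 - 0.1469)
epsilon = 0.0078


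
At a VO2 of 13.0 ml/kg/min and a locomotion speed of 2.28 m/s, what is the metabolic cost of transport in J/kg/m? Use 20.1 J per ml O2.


Power per kg = VO2 * 20.1 / 60
Power per kg = 13.0 * 20.1 / 60 = 4.3550 W/kg
Cost = power_per_kg / speed
Cost = 4.3550 / 2.28
Cost = 1.9101


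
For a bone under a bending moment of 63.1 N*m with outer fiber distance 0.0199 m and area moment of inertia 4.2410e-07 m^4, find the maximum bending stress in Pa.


sigma = M * c / I
sigma = 63.1 * 0.0199 / 4.2410e-07
M * c = 1.2557
sigma = 2.9608e+06


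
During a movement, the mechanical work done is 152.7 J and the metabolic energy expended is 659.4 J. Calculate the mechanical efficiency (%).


eta = (W_mech / E_meta) * 100
eta = (152.7 / 659.4) * 100
ratio = 0.2316
eta = 23.1574


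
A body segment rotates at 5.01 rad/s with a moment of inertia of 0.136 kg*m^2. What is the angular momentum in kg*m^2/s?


L = I * omega
L = 0.136 * 5.01
L = 0.6814


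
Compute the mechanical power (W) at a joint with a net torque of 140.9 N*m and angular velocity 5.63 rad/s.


P = M * omega
P = 140.9 * 5.63
P = 793.2670


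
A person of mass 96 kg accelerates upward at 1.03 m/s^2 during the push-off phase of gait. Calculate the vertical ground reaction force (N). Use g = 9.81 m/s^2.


GRF = m * (g + a)
GRF = 96 * (9.81 + 1.03)
GRF = 96 * 10.8400
GRF = 1040.6400


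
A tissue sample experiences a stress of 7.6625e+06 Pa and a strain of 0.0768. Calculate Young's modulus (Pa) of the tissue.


E = stress / strain
E = 7.6625e+06 / 0.0768
E = 9.9772e+07


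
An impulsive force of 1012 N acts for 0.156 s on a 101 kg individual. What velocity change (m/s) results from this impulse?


J = F * dt = 1012 * 0.156 = 157.8720 N*s
delta_v = J / m
delta_v = 157.8720 / 101
delta_v = 1.5631


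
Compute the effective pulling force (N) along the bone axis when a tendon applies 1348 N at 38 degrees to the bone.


F_eff = F_tendon * cos(theta)
theta = 38 deg = 0.6632 rad
cos(theta) = 0.7880
F_eff = 1348 * 0.7880
F_eff = 1062.2385


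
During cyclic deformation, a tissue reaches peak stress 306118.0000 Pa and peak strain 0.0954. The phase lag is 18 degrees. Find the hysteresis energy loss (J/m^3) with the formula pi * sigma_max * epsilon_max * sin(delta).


E_loss = pi * sigma_max * epsilon_max * sin(delta)
delta = 18 deg = 0.3142 rad
sin(delta) = 0.3090
E_loss = pi * 306118.0000 * 0.0954 * 0.3090
E_loss = 28351.0716


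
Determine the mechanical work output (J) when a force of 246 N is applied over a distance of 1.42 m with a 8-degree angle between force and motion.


W = F * d * cos(theta)
theta = 8 deg = 0.1396 rad
cos(theta) = 0.9903
W = 246 * 1.42 * 0.9903
W = 345.9204


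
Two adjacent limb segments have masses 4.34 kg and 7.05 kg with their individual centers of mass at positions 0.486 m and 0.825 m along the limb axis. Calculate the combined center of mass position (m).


COM = (m1*x1 + m2*x2) / (m1 + m2)
COM = (4.34*0.486 + 7.05*0.825) / (4.34 + 7.05)
Numerator = 7.9255
Denominator = 11.3900
COM = 0.6958


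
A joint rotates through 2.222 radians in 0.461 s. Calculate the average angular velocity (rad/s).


omega = delta_theta / delta_t
omega = 2.222 / 0.461
omega = 4.8200


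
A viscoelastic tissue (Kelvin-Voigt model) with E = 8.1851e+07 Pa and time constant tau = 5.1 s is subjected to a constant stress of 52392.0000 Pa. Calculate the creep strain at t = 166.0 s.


epsilon(t) = (sigma/E) * (1 - exp(-t/tau))
sigma/E = 52392.0000 / 8.1851e+07 = 6.4009e-04
exp(-t/tau) = exp(-166.0 / 5.1) = 7.3138e-15
epsilon = 6.4009e-04 * (1 - 7.3138e-15)
epsilon = 6.4009e-04


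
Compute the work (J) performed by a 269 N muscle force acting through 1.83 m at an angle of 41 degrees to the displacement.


W = F * d * cos(theta)
theta = 41 deg = 0.7156 rad
cos(theta) = 0.7547
W = 269 * 1.83 * 0.7547
W = 371.5209


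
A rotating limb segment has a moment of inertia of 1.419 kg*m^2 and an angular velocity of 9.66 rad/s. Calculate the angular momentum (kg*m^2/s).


L = I * omega
L = 1.419 * 9.66
L = 13.7075


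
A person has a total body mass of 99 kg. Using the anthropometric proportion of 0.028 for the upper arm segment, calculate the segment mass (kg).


m_segment = body_mass * fraction
m_segment = 99 * 0.028
m_segment = 2.7720


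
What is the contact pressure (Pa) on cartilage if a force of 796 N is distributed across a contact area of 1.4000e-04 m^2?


P = F / A
P = 796 / 1.4000e-04
P = 5.6857e+06


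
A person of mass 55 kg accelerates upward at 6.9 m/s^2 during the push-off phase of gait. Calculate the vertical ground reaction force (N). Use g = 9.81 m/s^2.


GRF = m * (g + a)
GRF = 55 * (9.81 + 6.9)
GRF = 55 * 16.7100
GRF = 919.0500


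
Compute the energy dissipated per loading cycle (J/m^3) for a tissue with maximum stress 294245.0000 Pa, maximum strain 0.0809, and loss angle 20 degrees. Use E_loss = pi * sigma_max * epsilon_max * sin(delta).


E_loss = pi * sigma_max * epsilon_max * sin(delta)
delta = 20 deg = 0.3491 rad
sin(delta) = 0.3420
E_loss = pi * 294245.0000 * 0.0809 * 0.3420
E_loss = 25577.5635


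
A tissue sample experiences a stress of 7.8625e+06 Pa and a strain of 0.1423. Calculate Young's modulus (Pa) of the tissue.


E = stress / strain
E = 7.8625e+06 / 0.1423
E = 5.5253e+07


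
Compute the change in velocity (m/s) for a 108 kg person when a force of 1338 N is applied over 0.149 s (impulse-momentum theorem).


J = F * dt = 1338 * 0.149 = 199.3620 N*s
delta_v = J / m
delta_v = 199.3620 / 108
delta_v = 1.8459


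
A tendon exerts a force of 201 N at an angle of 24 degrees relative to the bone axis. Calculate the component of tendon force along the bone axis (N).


F_eff = F_tendon * cos(theta)
theta = 24 deg = 0.4189 rad
cos(theta) = 0.9135
F_eff = 201 * 0.9135
F_eff = 183.6226


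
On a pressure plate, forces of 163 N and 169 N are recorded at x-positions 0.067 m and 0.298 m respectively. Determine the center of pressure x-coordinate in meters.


COP_x = (F1*x1 + F2*x2) / (F1 + F2)
COP_x = (163*0.067 + 169*0.298) / (163 + 169)
Numerator = 61.2830
Denominator = 332
COP_x = 0.1846


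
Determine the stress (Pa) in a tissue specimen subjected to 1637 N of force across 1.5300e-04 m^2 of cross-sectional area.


stress = F / A
stress = 1637 / 1.5300e-04
stress = 1.0699e+07


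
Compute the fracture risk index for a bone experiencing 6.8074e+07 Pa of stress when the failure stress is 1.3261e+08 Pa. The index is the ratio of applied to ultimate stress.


FRI = applied / ultimate
FRI = 6.8074e+07 / 1.3261e+08
FRI = 0.5133


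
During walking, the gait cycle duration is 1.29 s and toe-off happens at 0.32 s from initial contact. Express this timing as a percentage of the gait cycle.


pct = (event_time / cycle_time) * 100
pct = (0.32 / 1.29) * 100
ratio = 0.2481
pct = 24.8062


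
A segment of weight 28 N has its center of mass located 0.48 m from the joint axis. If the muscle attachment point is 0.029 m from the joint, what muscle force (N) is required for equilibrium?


F_muscle = W * d_load / d_muscle
F_muscle = 28 * 0.48 / 0.029
Numerator = 13.4400
F_muscle = 463.4483


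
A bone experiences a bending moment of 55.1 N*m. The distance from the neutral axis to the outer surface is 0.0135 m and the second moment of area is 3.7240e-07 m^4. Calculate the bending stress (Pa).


sigma = M * c / I
sigma = 55.1 * 0.0135 / 3.7240e-07
M * c = 0.7439
sigma = 1.9974e+06


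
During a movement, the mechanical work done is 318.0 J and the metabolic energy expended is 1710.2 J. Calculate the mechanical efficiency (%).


eta = (W_mech / E_meta) * 100
eta = (318.0 / 1710.2) * 100
ratio = 0.1859
eta = 18.5943


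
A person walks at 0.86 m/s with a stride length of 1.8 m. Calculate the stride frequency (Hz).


f = v / stride_length
f = 0.86 / 1.8
f = 0.4778


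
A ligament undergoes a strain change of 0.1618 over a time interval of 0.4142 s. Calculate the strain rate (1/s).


strain_rate = delta_strain / delta_t
strain_rate = 0.1618 / 0.4142
strain_rate = 0.3906


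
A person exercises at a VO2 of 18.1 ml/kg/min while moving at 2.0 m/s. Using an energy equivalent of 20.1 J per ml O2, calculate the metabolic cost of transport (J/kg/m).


Power per kg = VO2 * 20.1 / 60
Power per kg = 18.1 * 20.1 / 60 = 6.0635 W/kg
Cost = power_per_kg / speed
Cost = 6.0635 / 2.0
Cost = 3.0318


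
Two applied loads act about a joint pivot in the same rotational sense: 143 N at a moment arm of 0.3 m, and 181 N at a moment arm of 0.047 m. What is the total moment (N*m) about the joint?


M = F1 * d1 + F2 * d2
M = 143 * 0.3 + 181 * 0.047
M = 42.9000 + 8.5070
M = 51.4070


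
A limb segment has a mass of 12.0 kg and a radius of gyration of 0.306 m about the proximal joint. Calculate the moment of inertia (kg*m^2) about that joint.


I = m * k^2
I = 12.0 * 0.306^2
k^2 = 0.0936
I = 1.1236


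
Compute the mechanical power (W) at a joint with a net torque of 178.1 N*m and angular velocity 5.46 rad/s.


P = M * omega
P = 178.1 * 5.46
P = 972.4260


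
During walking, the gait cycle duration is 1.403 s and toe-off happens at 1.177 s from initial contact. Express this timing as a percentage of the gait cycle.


pct = (event_time / cycle_time) * 100
pct = (1.177 / 1.403) * 100
ratio = 0.8389
pct = 83.8917


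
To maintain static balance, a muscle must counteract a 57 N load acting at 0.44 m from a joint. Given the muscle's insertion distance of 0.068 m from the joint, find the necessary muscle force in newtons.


F_muscle = W * d_load / d_muscle
F_muscle = 57 * 0.44 / 0.068
Numerator = 25.0800
F_muscle = 368.8235


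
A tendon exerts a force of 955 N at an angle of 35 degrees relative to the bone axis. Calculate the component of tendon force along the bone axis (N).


F_eff = F_tendon * cos(theta)
theta = 35 deg = 0.6109 rad
cos(theta) = 0.8192
F_eff = 955 * 0.8192
F_eff = 782.2902


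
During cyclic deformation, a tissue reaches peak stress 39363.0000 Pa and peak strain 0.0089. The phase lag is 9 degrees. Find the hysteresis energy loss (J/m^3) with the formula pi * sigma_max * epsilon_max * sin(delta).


E_loss = pi * sigma_max * epsilon_max * sin(delta)
delta = 9 deg = 0.1571 rad
sin(delta) = 0.1564
E_loss = pi * 39363.0000 * 0.0089 * 0.1564
E_loss = 172.1712


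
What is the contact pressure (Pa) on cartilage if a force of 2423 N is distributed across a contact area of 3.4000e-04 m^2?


P = F / A
P = 2423 / 3.4000e-04
P = 7.1265e+06


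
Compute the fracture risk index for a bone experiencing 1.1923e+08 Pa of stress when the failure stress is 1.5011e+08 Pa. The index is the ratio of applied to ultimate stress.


FRI = applied / ultimate
FRI = 1.1923e+08 / 1.5011e+08
FRI = 0.7943


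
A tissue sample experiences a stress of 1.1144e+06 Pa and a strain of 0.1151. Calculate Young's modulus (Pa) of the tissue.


E = stress / strain
E = 1.1144e+06 / 0.1151
E = 9.6820e+06


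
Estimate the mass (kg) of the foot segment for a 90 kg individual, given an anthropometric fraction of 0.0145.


m_segment = body_mass * fraction
m_segment = 90 * 0.0145
m_segment = 1.3050


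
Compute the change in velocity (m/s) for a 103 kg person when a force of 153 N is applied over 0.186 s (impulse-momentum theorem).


J = F * dt = 153 * 0.186 = 28.4580 N*s
delta_v = J / m
delta_v = 28.4580 / 103
delta_v = 0.2763


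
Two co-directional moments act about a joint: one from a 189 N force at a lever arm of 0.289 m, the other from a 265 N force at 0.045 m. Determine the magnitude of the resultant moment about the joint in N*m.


M = F1 * d1 + F2 * d2
M = 189 * 0.289 + 265 * 0.045
M = 54.6210 + 11.9250
M = 66.5460


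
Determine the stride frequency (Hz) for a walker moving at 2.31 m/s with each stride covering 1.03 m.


f = v / stride_length
f = 2.31 / 1.03
f = 2.2427


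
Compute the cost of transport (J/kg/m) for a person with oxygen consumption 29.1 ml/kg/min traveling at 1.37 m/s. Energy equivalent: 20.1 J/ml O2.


Power per kg = VO2 * 20.1 / 60
Power per kg = 29.1 * 20.1 / 60 = 9.7485 W/kg
Cost = power_per_kg / speed
Cost = 9.7485 / 1.37
Cost = 7.1157


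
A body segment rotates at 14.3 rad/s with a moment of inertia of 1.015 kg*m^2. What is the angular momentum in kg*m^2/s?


L = I * omega
L = 1.015 * 14.3
L = 14.5145


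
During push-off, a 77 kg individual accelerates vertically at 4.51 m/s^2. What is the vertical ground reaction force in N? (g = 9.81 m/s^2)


GRF = m * (g + a)
GRF = 77 * (9.81 + 4.51)
GRF = 77 * 14.3200
GRF = 1102.6400


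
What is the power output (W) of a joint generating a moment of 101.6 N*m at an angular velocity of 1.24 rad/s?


P = M * omega
P = 101.6 * 1.24
P = 125.9840


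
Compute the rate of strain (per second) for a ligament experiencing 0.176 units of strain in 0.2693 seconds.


strain_rate = delta_strain / delta_t
strain_rate = 0.176 / 0.2693
strain_rate = 0.6535


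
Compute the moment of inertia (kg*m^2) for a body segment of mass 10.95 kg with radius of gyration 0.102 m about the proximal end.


I = m * k^2
I = 10.95 * 0.102^2
k^2 = 0.0104
I = 0.1139


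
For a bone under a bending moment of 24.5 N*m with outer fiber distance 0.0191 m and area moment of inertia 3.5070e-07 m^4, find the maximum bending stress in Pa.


sigma = M * c / I
sigma = 24.5 * 0.0191 / 3.5070e-07
M * c = 0.4679
sigma = 1.3343e+06


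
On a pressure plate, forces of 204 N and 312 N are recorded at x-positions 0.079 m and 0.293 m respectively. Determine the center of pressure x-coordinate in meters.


COP_x = (F1*x1 + F2*x2) / (F1 + F2)
COP_x = (204*0.079 + 312*0.293) / (204 + 312)
Numerator = 107.5320
Denominator = 516
COP_x = 0.2084


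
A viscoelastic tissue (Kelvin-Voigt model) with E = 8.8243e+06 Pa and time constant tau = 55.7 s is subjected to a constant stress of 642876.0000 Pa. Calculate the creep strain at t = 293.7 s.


epsilon(t) = (sigma/E) * (1 - exp(-t/tau))
sigma/E = 642876.0000 / 8.8243e+06 = 0.0729
exp(-t/tau) = exp(-293.7 / 55.7) = 0.0051
epsilon = 0.0729 * (1 - 0.0051)
epsilon = 0.0725


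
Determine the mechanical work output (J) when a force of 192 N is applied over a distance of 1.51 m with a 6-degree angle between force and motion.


W = F * d * cos(theta)
theta = 6 deg = 0.1047 rad
cos(theta) = 0.9945
W = 192 * 1.51 * 0.9945
W = 288.3318


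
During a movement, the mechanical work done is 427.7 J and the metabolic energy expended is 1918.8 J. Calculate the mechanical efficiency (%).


eta = (W_mech / E_meta) * 100
eta = (427.7 / 1918.8) * 100
ratio = 0.2229
eta = 22.2900


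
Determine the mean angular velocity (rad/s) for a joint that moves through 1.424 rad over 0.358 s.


omega = delta_theta / delta_t
omega = 1.424 / 0.358
omega = 3.9777


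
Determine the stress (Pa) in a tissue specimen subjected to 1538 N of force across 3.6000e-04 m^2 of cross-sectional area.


stress = F / A
stress = 1538 / 3.6000e-04
stress = 4.2722e+06


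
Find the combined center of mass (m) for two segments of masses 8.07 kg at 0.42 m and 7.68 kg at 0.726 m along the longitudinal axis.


COM = (m1*x1 + m2*x2) / (m1 + m2)
COM = (8.07*0.42 + 7.68*0.726) / (8.07 + 7.68)
Numerator = 8.9651
Denominator = 15.7500
COM = 0.5692


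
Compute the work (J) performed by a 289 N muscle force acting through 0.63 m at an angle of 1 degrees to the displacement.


W = F * d * cos(theta)
theta = 1 deg = 0.0175 rad
cos(theta) = 0.9998
W = 289 * 0.63 * 0.9998
W = 182.0423


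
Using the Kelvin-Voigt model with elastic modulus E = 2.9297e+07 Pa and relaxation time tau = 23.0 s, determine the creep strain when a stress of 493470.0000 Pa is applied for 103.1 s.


epsilon(t) = (sigma/E) * (1 - exp(-t/tau))
sigma/E = 493470.0000 / 2.9297e+07 = 0.0168
exp(-t/tau) = exp(-103.1 / 23.0) = 0.0113
epsilon = 0.0168 * (1 - 0.0113)
epsilon = 0.0167
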